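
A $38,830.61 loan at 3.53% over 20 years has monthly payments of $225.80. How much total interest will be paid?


Total paid over the life of the loan = PMT × n.
Total paid = $225.80 × 240 = $54,192.00
Total interest = total paid − principal = $54,192.00 − $38,830.61 = $15,361.39

Total interest = (PMT × n) - PV = $15,361.39


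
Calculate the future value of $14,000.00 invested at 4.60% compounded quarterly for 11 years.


Compound interest formula: A = P(1 + r/n)^(nt)
A = $14,000.00 × (1 + 0.046/4)^(4 × 11)
Growth factor: (1 + 0.046/4)^44 = 1.6538611
A = $14,000.00 × 1.6538611
A = $23,154.06

A = P(1 + r/n)^(nt) = $23,154.06


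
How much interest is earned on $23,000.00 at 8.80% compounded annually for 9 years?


Compound interest earned = final amount − principal.
A = P(1 + r/n)^(nt) = $23,000.00 × (1 + 0.088/1)^(1 × 9) = $49,134.65
Interest = A − P = $49,134.65 − $23,000.00 = $26,134.65

Interest = A - P = $26,134.65


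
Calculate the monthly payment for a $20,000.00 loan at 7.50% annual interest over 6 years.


Loan payment formula: PMT = PV × r / (1 − (1 + r)^(−n))
Monthly rate r = 0.075/12 = 0.00625, n = 72 months
Denominator: 1 − (1 + 0.075/12)^(−72) = 0.361478
PMT = $20,000.00 × (0.075/12) / 0.361478
PMT = $345.80 per month

PMT = PV × r / (1-(1+r)^(-n)) = $345.80/month


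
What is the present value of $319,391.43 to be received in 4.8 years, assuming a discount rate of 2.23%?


Present value formula: PV = FV / (1 + r)^t
PV = $319,391.43 / (1 + 0.0223)^4.8
PV = $319,391.43 / 1.11167063
PV = $287,307.61

PV = FV / (1 + r)^t = $287,307.61


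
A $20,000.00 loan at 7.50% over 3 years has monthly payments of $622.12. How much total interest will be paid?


Total paid over the life of the loan = PMT × n.
Total paid = $622.12 × 36 = $22,396.32
Total interest = total paid − principal = $22,396.32 − $20,000.00 = $2,396.32

Total interest = (PMT × n) - PV = $2,396.32


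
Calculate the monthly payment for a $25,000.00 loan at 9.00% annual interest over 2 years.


Loan payment formula: PMT = PV × r / (1 − (1 + r)^(−n))
Monthly rate r = 0.09/12 = 0.0075, n = 24 months
Denominator: 1 − (1 + 0.09/12)^(−24) = 0.164169
PMT = $25,000.00 × (0.09/12) / 0.164169
PMT = $1,142.12 per month

PMT = PV × r / (1-(1+r)^(-n)) = $1,142.12/month


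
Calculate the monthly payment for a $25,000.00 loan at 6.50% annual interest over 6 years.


Loan payment formula: PMT = PV × r / (1 − (1 + r)^(−n))
Monthly rate r = 0.065/12 ≈ 0.00541667, n = 72 months
Denominator: 1 − (1 + 0.065/12)^(−72) = 0.322230
PMT = $25,000.00 × (0.065/12) / 0.322230
PMT = $420.25 per month

PMT = PV × r / (1-(1+r)^(-n)) = $420.25/month


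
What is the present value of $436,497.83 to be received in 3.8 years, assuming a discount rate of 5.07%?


Present value formula: PV = FV / (1 + r)^t
PV = $436,497.83 / (1 + 0.0507)^3.8
PV = $436,497.83 / 1.2067552
PV = $361,711.99

PV = FV / (1 + r)^t = $361,711.99


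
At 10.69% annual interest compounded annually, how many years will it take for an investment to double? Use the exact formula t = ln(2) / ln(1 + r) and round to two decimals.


Doubling condition: (1 + r)^t = 2
Take ln of both sides: t × ln(1 + r) = ln(2)
t = ln(2) / ln(1 + r)
t = 0.693147 / 0.101563
t = 6.82

t = ln(2) / ln(1 + r) = 6.82 years


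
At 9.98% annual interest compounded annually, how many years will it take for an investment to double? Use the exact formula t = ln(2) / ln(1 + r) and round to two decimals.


Doubling condition: (1 + r)^t = 2
Take ln of both sides: t × ln(1 + r) = ln(2)
t = ln(2) / ln(1 + r)
t = 0.693147 / 0.095128
t = 7.29

t = ln(2) / ln(1 + r) = 7.29 years


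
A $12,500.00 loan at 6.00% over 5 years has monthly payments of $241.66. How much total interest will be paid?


Total paid over the life of the loan = PMT × n.
Total paid = $241.66 × 60 = $14,499.60
Total interest = total paid − principal = $14,499.60 − $12,500.00 = $1,999.60

Total interest = (PMT × n) - PV = $1,999.60


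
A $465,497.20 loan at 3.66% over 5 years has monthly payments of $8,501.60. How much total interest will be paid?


Total paid over the life of the loan = PMT × n.
Total paid = $8,501.60 × 60 = $510,096.00
Total interest = total paid − principal = $510,096.00 − $465,497.20 = $44,598.80

Total interest = (PMT × n) - PV = $44,598.80


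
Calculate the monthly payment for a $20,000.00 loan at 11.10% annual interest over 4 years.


Loan payment formula: PMT = PV × r / (1 − (1 + r)^(−n))
Monthly rate r = 0.111/12 = 0.00925, n = 48 months
Denominator: 1 − (1 + 0.111/12)^(−48) = 0.357224
PMT = $20,000.00 × (0.111/12) / 0.357224
PMT = $517.88 per month

PMT = PV × r / (1-(1+r)^(-n)) = $517.88/month


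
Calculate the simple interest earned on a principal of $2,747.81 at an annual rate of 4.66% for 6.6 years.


Simple interest formula: I = P × r × t
I = $2,747.81 × 0.0466 × 6.6
I = $845.12

I = P × r × t = $845.12


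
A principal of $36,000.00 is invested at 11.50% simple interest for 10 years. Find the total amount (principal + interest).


Total amount formula: A = P(1 + rt) = P + P·r·t
Interest: I = P × r × t = $36,000.00 × 0.115 × 10 = $41,400.00
A = P + I = $36,000.00 + $41,400.00 = $77,400.00

A = P + I = P(1 + rt) = $77,400.00


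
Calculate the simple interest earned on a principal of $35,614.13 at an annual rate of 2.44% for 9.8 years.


Simple interest formula: I = P × r × t
I = $35,614.13 × 0.0244 × 9.8
I = $8,516.05

I = P × r × t = $8,516.05


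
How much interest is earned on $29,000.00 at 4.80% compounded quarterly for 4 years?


Compound interest earned = final amount − principal.
A = P(1 + r/n)^(nt) = $29,000.00 × (1 + 0.048/4)^(4 × 4) = $35,098.31
Interest = A − P = $35,098.31 − $29,000.00 = $6,098.31

Interest = A - P = $6,098.31


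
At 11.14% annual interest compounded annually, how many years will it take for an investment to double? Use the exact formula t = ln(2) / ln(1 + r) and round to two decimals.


Doubling condition: (1 + r)^t = 2
Take ln of both sides: t × ln(1 + r) = ln(2)
t = ln(2) / ln(1 + r)
t = 0.693147 / 0.105620
t = 6.56

t = ln(2) / ln(1 + r) = 6.56 years


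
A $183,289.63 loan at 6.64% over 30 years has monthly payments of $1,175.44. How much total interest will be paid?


Total paid over the life of the loan = PMT × n.
Total paid = $1,175.44 × 360 = $423,158.40
Total interest = total paid − principal = $423,158.40 − $183,289.63 = $239,868.77

Total interest = (PMT × n) - PV = $239,868.77


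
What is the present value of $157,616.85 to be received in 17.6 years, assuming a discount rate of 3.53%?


Present value formula: PV = FV / (1 + r)^t
PV = $157,616.85 / (1 + 0.0353)^17.6
PV = $157,616.85 / 1.841473
PV = $85,592.81

PV = FV / (1 + r)^t = $85,592.81


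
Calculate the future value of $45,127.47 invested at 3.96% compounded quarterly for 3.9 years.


Compound interest formula: A = P(1 + r/n)^(nt)
A = $45,127.47 × (1 + 0.0396/4)^(4 × 3.9)
Growth factor: (1 + 0.0396/4)^15.6 = 1.1661183
A = $45,127.47 × 1.1661183
A = $52,623.97

A = P(1 + r/n)^(nt) = $52,623.97


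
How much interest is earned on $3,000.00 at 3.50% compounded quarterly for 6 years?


Compound interest earned = final amount − principal.
A = P(1 + r/n)^(nt) = $3,000.00 × (1 + 0.035/4)^(4 × 6) = $3,697.66
Interest = A − P = $3,697.66 − $3,000.00 = $697.66

Interest = A - P = $697.66


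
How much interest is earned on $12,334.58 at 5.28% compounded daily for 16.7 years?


Compound interest earned = final amount − principal.
A = P(1 + r/n)^(nt) = $12,334.58 × (1 + 0.0528/365)^(365 × 16.7) = $29,787.92
Interest = A − P = $29,787.92 − $12,334.58 = $17,453.34

Interest = A - P = $17,453.34


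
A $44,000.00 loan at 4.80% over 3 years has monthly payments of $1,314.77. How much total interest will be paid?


Total paid over the life of the loan = PMT × n.
Total paid = $1,314.77 × 36 = $47,331.72
Total interest = total paid − principal = $47,331.72 − $44,000.00 = $3,331.72

Total interest = (PMT × n) - PV = $3,331.72


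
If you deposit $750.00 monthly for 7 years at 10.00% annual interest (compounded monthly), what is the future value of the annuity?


Future value of an ordinary annuity: FV = PMT × ((1 + r)^n − 1) / r
Monthly rate r = 0.1/12 ≈ 0.00833333, n = 84
FV = $750.00 × ((1 + 0.1/12)^84 − 1) / (0.1/12)
FV = $750.00 × 120.950418
FV = $90,712.81

FV = PMT × ((1+r)^n - 1)/r = $90,712.81


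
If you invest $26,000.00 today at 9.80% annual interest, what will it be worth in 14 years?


Future value formula: FV = PV × (1 + r)^t
FV = $26,000.00 × (1 + 0.098)^14
FV = $26,000.00 × 3.701969
FV = $96,251.19

FV = PV × (1 + r)^t = $96,251.19


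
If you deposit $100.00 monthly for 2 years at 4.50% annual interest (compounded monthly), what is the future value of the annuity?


Future value of an ordinary annuity: FV = PMT × ((1 + r)^n − 1) / r
Monthly rate r = 0.045/12 = 0.00375, n = 24
FV = $100.00 × ((1 + 0.045/12)^24 − 1) / (0.045/12)
FV = $100.00 × 25.064031
FV = $2,506.40

FV = PMT × ((1+r)^n - 1)/r = $2,506.40


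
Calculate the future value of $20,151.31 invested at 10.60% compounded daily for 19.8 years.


Compound interest formula: A = P(1 + r/n)^(nt)
A = $20,151.31 × (1 + 0.106/365)^(365 × 19.8)
Growth factor: (1 + 0.106/365)^7227 = 8.1538915
A = $20,151.31 × 8.1538915
A = $164,311.60

A = P(1 + r/n)^(nt) = $164,311.60


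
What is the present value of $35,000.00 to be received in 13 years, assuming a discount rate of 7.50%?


Present value formula: PV = FV / (1 + r)^t
PV = $35,000.00 / (1 + 0.075)^13
PV = $35,000.00 / 2.560413
PV = $13,669.67

PV = FV / (1 + r)^t = $13,669.67


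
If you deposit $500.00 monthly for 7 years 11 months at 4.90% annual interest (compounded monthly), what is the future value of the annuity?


Future value of an ordinary annuity: FV = PMT × ((1 + r)^n − 1) / r
Monthly rate r = 0.049/12 ≈ 0.00408333, n = 95
FV = $500.00 × ((1 + 0.049/12)^95 − 1) / (0.049/12)
FV = $500.00 × 115.773858
FV = $57,886.93

FV = PMT × ((1+r)^n - 1)/r = $57,886.93


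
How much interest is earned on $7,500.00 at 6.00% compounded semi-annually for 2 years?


Compound interest earned = final amount − principal.
A = P(1 + r/n)^(nt) = $7,500.00 × (1 + 0.06/2)^(2 × 2) = $8,441.32
Interest = A − P = $8,441.32 − $7,500.00 = $941.32

Interest = A - P = $941.32


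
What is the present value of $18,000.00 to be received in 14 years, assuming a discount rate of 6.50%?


Present value formula: PV = FV / (1 + r)^t
PV = $18,000.00 / (1 + 0.065)^14
PV = $18,000.00 / 2.4148742
PV = $7,453.80

PV = FV / (1 + r)^t = $7,453.80


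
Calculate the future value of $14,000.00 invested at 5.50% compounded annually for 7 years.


Compound interest formula: A = P(1 + r/n)^(nt)
A = $14,000.00 × (1 + 0.055/1)^(1 × 7)
Growth factor: (1 + 0.055/1)^7 = 1.454679
A = $14,000.00 × 1.454679
A = $20,365.51

A = P(1 + r/n)^(nt) = $20,365.51


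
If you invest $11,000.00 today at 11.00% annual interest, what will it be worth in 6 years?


Future value formula: FV = PV × (1 + r)^t
FV = $11,000.00 × (1 + 0.11)^6
FV = $11,000.00 × 1.8704146
FV = $20,574.56

FV = PV × (1 + r)^t = $20,574.56


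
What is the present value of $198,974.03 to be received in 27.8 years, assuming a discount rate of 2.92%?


Present value formula: PV = FV / (1 + r)^t
PV = $198,974.03 / (1 + 0.0292)^27.8
PV = $198,974.03 / 2.2258393
PV = $89,392.81

PV = FV / (1 + r)^t = $89,392.81


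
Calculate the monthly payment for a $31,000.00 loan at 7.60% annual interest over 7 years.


Loan payment formula: PMT = PV × r / (1 − (1 + r)^(−n))
Monthly rate r = 0.076/12 ≈ 0.00633333, n = 84 months
Denominator: 1 − (1 + 0.076/12)^(−84) = 0.411585
PMT = $31,000.00 × (0.076/12) / 0.411585
PMT = $477.02 per month

PMT = PV × r / (1-(1+r)^(-n)) = $477.02/month


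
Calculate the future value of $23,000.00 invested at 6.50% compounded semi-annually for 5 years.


Compound interest formula: A = P(1 + r/n)^(nt)
A = $23,000.00 × (1 + 0.065/2)^(2 × 5)
Growth factor: (1 + 0.065/2)^10 = 1.3768943
A = $23,000.00 × 1.3768943
A = $31,668.57

A = P(1 + r/n)^(nt) = $31,668.57


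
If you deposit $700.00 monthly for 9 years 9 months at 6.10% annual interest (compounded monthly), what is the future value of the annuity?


Future value of an ordinary annuity: FV = PMT × ((1 + r)^n − 1) / r
Monthly rate r = 0.061/12 ≈ 0.00508333, n = 117
FV = $700.00 × ((1 + 0.061/12)^117 − 1) / (0.061/12)
FV = $700.00 × 159.314568
FV = $111,520.20

FV = PMT × ((1+r)^n - 1)/r = $111,520.20


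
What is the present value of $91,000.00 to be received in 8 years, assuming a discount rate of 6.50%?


Present value formula: PV = FV / (1 + r)^t
PV = $91,000.00 / (1 + 0.065)^8
PV = $91,000.00 / 1.6549957
PV = $54,985.04

PV = FV / (1 + r)^t = $54,985.04


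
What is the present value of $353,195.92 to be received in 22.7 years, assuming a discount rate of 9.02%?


Present value formula: PV = FV / (1 + r)^t
PV = $353,195.92 / (1 + 0.0902)^22.7
PV = $353,195.92 / 7.102156
PV = $49,730.80

PV = FV / (1 + r)^t = $49,730.80


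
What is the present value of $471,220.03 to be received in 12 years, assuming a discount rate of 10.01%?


Present value formula: PV = FV / (1 + r)^t
PV = $471,220.03 / (1 + 0.1001)^12
PV = $471,220.03 / 3.1418538
PV = $149,981.53

PV = FV / (1 + r)^t = $149,981.53


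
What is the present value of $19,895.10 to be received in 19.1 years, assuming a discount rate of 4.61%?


Present value formula: PV = FV / (1 + r)^t
PV = $19,895.10 / (1 + 0.0461)^19.1
PV = $19,895.10 / 2.365093
PV = $8,411.97

PV = FV / (1 + r)^t = $8,411.97


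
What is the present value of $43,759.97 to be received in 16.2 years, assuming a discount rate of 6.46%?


Present value formula: PV = FV / (1 + r)^t
PV = $43,759.97 / (1 + 0.0646)^16.2
PV = $43,759.97 / 2.756898
PV = $15,872.90

PV = FV / (1 + r)^t = $15,872.90


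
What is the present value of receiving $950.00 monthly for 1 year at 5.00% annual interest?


Present value of an ordinary annuity: PV = PMT × (1 − (1 + r)^(−n)) / r
Monthly rate r = 0.05/12 ≈ 0.00416667, n = 12
PV = $950.00 × (1 − (1 + 0.05/12)^(−12)) / (0.05/12)
PV = $950.00 × 11.681222
PV = $11,097.16

PV = PMT × (1-(1+r)^(-n))/r = $11,097.16


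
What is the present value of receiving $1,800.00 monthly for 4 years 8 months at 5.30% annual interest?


Present value of an ordinary annuity: PV = PMT × (1 − (1 + r)^(−n)) / r
Monthly rate r = 0.053/12 ≈ 0.00441667, n = 56
PV = $1,800.00 × (1 − (1 + 0.053/12)^(−56)) / (0.053/12)
PV = $1,800.00 × 49.515683
PV = $89,128.23

PV = PMT × (1-(1+r)^(-n))/r = $89,128.23


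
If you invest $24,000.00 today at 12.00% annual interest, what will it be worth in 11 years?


Future value formula: FV = PV × (1 + r)^t
FV = $24,000.00 × (1 + 0.12)^11
FV = $24,000.00 × 3.478550
FV = $83,485.20

FV = PV × (1 + r)^t = $83,485.20


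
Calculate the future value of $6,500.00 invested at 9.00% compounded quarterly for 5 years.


Compound interest formula: A = P(1 + r/n)^(nt)
A = $6,500.00 × (1 + 0.09/4)^(4 × 5)
Growth factor: (1 + 0.09/4)^20 = 1.560509
A = $6,500.00 × 1.560509
A = $10,143.31

A = P(1 + r/n)^(nt) = $10,143.31


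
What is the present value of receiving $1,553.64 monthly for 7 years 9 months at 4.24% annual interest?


Present value of an ordinary annuity: PV = PMT × (1 − (1 + r)^(−n)) / r
Monthly rate r = 0.0424/12 ≈ 0.00353333, n = 93
PV = $1,553.64 × (1 − (1 + 0.0424/12)^(−93)) / (0.0424/12)
PV = $1,553.64 × 79.146790
PV = $122,965.62

PV = PMT × (1-(1+r)^(-n))/r = $122,965.62


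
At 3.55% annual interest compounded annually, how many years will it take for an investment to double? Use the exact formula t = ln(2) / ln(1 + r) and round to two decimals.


Doubling condition: (1 + r)^t = 2
Take ln of both sides: t × ln(1 + r) = ln(2)
t = ln(2) / ln(1 + r)
t = 0.693147 / 0.034884
t = 19.87

t = ln(2) / ln(1 + r) = 19.87 years


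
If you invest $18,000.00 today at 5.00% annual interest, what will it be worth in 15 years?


Future value formula: FV = PV × (1 + r)^t
FV = $18,000.00 × (1 + 0.05)^15
FV = $18,000.00 × 2.0789282
FV = $37,420.71

FV = PV × (1 + r)^t = $37,420.71


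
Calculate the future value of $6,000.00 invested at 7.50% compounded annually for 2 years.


Compound interest formula: A = P(1 + r/n)^(nt)
A = $6,000.00 × (1 + 0.075/1)^(1 × 2)
Growth factor: (1 + 0.075/1)^2 = 1.155625
A = $6,000.00 × 1.155625
A = $6,933.75

A = P(1 + r/n)^(nt) = $6,933.75


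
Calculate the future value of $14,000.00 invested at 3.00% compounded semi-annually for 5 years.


Compound interest formula: A = P(1 + r/n)^(nt)
A = $14,000.00 × (1 + 0.03/2)^(2 × 5)
Growth factor: (1 + 0.03/2)^10 = 1.160541
A = $14,000.00 × 1.160541
A = $16,247.57

A = P(1 + r/n)^(nt) = $16,247.57


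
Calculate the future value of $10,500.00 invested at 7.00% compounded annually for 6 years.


Compound interest formula: A = P(1 + r/n)^(nt)
A = $10,500.00 × (1 + 0.07/1)^(1 × 6)
Growth factor: (1 + 0.07/1)^6 = 1.5007304
A = $10,500.00 × 1.5007304
A = $15,757.67

A = P(1 + r/n)^(nt) = $15,757.67


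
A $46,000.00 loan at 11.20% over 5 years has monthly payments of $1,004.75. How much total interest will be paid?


Total paid over the life of the loan = PMT × n.
Total paid = $1,004.75 × 60 = $60,285.00
Total interest = total paid − principal = $60,285.00 − $46,000.00 = $14,285.00

Total interest = (PMT × n) - PV = $14,285.00


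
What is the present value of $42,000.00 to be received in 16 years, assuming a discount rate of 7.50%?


Present value formula: PV = FV / (1 + r)^t
PV = $42,000.00 / (1 + 0.075)^16
PV = $42,000.00 / 3.180793
PV = $13,204.25

PV = FV / (1 + r)^t = $13,204.25


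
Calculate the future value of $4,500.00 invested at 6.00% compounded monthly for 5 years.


Compound interest formula: A = P(1 + r/n)^(nt)
A = $4,500.00 × (1 + 0.06/12)^(12 × 5)
Growth factor: (1 + 0.06/12)^60 = 1.3488502
A = $4,500.00 × 1.3488502
A = $6,069.83

A = P(1 + r/n)^(nt) = $6,069.83


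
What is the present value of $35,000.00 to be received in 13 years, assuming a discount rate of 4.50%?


Present value formula: PV = FV / (1 + r)^t
PV = $35,000.00 / (1 + 0.045)^13
PV = $35,000.00 / 1.772196
PV = $19,749.51

PV = FV / (1 + r)^t = $19,749.51


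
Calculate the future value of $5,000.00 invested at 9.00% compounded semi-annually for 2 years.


Compound interest formula: A = P(1 + r/n)^(nt)
A = $5,000.00 × (1 + 0.09/2)^(2 × 2)
Growth factor: (1 + 0.09/2)^4 = 1.1925186
A = $5,000.00 × 1.1925186
A = $5,962.59

A = P(1 + r/n)^(nt) = $5,962.59


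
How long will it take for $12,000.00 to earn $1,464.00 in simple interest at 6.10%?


Rearrange the simple interest formula for t:
I = P × r × t  ⇒  t = I / (P × r)
t = $1,464.00 / ($12,000.00 × 0.061)
t = 2

t = I/(P×r) = 2 years


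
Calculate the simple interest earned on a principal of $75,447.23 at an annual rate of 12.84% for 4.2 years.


Simple interest formula: I = P × r × t
I = $75,447.23 × 0.1284 × 4.2
I = $40,687.18

I = P × r × t = $40,687.18


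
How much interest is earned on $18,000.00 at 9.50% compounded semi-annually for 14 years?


Compound interest earned = final amount − principal.
A = P(1 + r/n)^(nt) = $18,000.00 × (1 + 0.095/2)^(2 × 14) = $66,006.30
Interest = A − P = $66,006.30 − $18,000.00 = $48,006.30

Interest = A - P = $48,006.30


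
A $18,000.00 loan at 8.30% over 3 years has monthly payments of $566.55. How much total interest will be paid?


Total paid over the life of the loan = PMT × n.
Total paid = $566.55 × 36 = $20,395.80
Total interest = total paid − principal = $20,395.80 − $18,000.00 = $2,395.80

Total interest = (PMT × n) - PV = $2,395.80


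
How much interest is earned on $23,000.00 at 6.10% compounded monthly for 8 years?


Compound interest earned = final amount − principal.
A = P(1 + r/n)^(nt) = $23,000.00 × (1 + 0.061/12)^(12 × 8) = $37,421.97
Interest = A − P = $37,421.97 − $23,000.00 = $14,421.97

Interest = A - P = $14,421.97


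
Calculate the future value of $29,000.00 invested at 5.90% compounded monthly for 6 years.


Compound interest formula: A = P(1 + r/n)^(nt)
A = $29,000.00 × (1 + 0.059/12)^(12 × 6)
Growth factor: (1 + 0.059/12)^72 = 1.423520
A = $29,000.00 × 1.423520
A = $41,282.08

A = P(1 + r/n)^(nt) = $41,282.08


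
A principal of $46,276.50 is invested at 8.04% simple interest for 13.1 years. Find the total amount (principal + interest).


Total amount formula: A = P(1 + rt) = P + P·r·t
Interest: I = P × r × t = $46,276.50 × 0.0804 × 13.1 = $48,740.26
A = P + I = $46,276.50 + $48,740.26 = $95,016.76

A = P + I = P(1 + rt) = $95,016.76


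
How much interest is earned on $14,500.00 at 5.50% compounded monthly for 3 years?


Compound interest earned = final amount − principal.
A = P(1 + r/n)^(nt) = $14,500.00 × (1 + 0.055/12)^(12 × 3) = $17,094.75
Interest = A − P = $17,094.75 − $14,500.00 = $2,594.75

Interest = A - P = $2,594.75


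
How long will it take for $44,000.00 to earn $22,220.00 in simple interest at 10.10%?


Rearrange the simple interest formula for t:
I = P × r × t  ⇒  t = I / (P × r)
t = $22,220.00 / ($44,000.00 × 0.101)
t = 5

t = I/(P×r) = 5 years


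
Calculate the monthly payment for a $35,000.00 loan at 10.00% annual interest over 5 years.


Loan payment formula: PMT = PV × r / (1 − (1 + r)^(−n))
Monthly rate r = 0.1/12 ≈ 0.00833333, n = 60 months
Denominator: 1 − (1 + 0.1/12)^(−60) = 0.392211
PMT = $35,000.00 × (0.1/12) / 0.392211
PMT = $743.65 per month

PMT = PV × r / (1-(1+r)^(-n)) = $743.65/month


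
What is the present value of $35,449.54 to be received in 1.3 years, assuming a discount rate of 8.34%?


Present value formula: PV = FV / (1 + r)^t
PV = $35,449.54 / (1 + 0.0834)^1.3
PV = $35,449.54 / 1.109751
PV = $31,943.69

PV = FV / (1 + r)^t = $31,943.69


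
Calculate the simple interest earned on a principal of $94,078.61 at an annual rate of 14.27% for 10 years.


Simple interest formula: I = P × r × t
I = $94,078.61 × 0.1427 × 10
I = $134,250.18

I = P × r × t = $134,250.18


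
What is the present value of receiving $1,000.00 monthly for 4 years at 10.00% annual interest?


Present value of an ordinary annuity: PV = PMT × (1 − (1 + r)^(−n)) / r
Monthly rate r = 0.1/12 ≈ 0.00833333, n = 48
PV = $1,000.00 × (1 − (1 + 0.1/12)^(−48)) / (0.1/12)
PV = $1,000.00 × 39.428160
PV = $39,428.16

PV = PMT × (1-(1+r)^(-n))/r = $39,428.16


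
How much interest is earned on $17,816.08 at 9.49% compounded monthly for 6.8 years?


Compound interest earned = final amount − principal.
A = P(1 + r/n)^(nt) = $17,816.08 × (1 + 0.0949/12)^(12 × 6.8) = $33,881.97
Interest = A − P = $33,881.97 − $17,816.08 = $16,065.89

Interest = A - P = $16,065.89


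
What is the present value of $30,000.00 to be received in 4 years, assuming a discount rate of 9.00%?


Present value formula: PV = FV / (1 + r)^t
PV = $30,000.00 / (1 + 0.09)^4
PV = $30,000.00 / 1.4115816
PV = $21,252.76

PV = FV / (1 + r)^t = $21,252.76


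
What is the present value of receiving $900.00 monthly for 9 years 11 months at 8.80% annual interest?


Present value of an ordinary annuity: PV = PMT × (1 − (1 + r)^(−n)) / r
Monthly rate r = 0.088/12 ≈ 0.00733333, n = 119
PV = $900.00 × (1 − (1 + 0.088/12)^(−119)) / (0.088/12)
PV = $900.00 × 79.204304
PV = $71,283.87

PV = PMT × (1-(1+r)^(-n))/r = $71,283.87


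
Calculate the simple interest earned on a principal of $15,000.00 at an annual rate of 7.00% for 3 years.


Simple interest formula: I = P × r × t
I = $15,000.00 × 0.07 × 3
I = $3,150.00

I = P × r × t = $3,150.00


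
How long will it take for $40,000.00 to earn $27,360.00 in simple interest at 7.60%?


Rearrange the simple interest formula for t:
I = P × r × t  ⇒  t = I / (P × r)
t = $27,360.00 / ($40,000.00 × 0.076)
t = 9

t = I/(P×r) = 9 years


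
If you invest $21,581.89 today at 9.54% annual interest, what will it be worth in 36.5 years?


Future value formula: FV = PV × (1 + r)^t
FV = $21,581.89 × (1 + 0.0954)^36.5
FV = $21,581.89 × 27.8230596
FV = $600,474.21

FV = PV × (1 + r)^t = $600,474.21


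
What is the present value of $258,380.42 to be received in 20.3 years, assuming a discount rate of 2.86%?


Present value formula: PV = FV / (1 + r)^t
PV = $258,380.42 / (1 + 0.0286)^20.3
PV = $258,380.42 / 1.7725739
PV = $145,765.67

PV = FV / (1 + r)^t = $145,765.67


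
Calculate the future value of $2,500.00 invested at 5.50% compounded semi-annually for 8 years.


Compound interest formula: A = P(1 + r/n)^(nt)
A = $2,500.00 × (1 + 0.055/2)^(2 × 8)
Growth factor: (1 + 0.055/2)^16 = 1.543509
A = $2,500.00 × 1.543509
A = $3,858.77

A = P(1 + r/n)^(nt) = $3,858.77


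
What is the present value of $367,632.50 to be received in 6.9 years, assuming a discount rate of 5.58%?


Present value formula: PV = FV / (1 + r)^t
PV = $367,632.50 / (1 + 0.0558)^6.9
PV = $367,632.50 / 1.45449904
PV = $252,755.41

PV = FV / (1 + r)^t = $252,755.41


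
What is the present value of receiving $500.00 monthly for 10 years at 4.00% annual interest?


Present value of an ordinary annuity: PV = PMT × (1 − (1 + r)^(−n)) / r
Monthly rate r = 0.04/12 ≈ 0.00333333, n = 120
PV = $500.00 × (1 − (1 + 0.04/12)^(−120)) / (0.04/12)
PV = $500.00 × 98.770175
PV = $49,385.09

PV = PMT × (1-(1+r)^(-n))/r = $49,385.09


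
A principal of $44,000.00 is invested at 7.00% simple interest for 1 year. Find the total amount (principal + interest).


Total amount formula: A = P(1 + rt) = P + P·r·t
Interest: I = P × r × t = $44,000.00 × 0.07 × 1 = $3,080.00
A = P + I = $44,000.00 + $3,080.00 = $47,080.00

A = P + I = P(1 + rt) = $47,080.00


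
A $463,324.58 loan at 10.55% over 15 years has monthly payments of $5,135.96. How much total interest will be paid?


Total paid over the life of the loan = PMT × n.
Total paid = $5,135.96 × 180 = $924,472.80
Total interest = total paid − principal = $924,472.80 − $463,324.58 = $461,148.22

Total interest = (PMT × n) - PV = $461,148.22


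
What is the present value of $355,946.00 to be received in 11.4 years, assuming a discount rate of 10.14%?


Present value formula: PV = FV / (1 + r)^t
PV = $355,946.00 / (1 + 0.1014)^11.4
PV = $355,946.00 / 3.0072797
PV = $118,361.45

PV = FV / (1 + r)^t = $118,361.45


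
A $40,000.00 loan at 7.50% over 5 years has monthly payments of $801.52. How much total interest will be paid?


Total paid over the life of the loan = PMT × n.
Total paid = $801.52 × 60 = $48,091.20
Total interest = total paid − principal = $48,091.20 − $40,000.00 = $8,091.20

Total interest = (PMT × n) - PV = $8,091.20


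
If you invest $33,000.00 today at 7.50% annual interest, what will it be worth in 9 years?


Future value formula: FV = PV × (1 + r)^t
FV = $33,000.00 × (1 + 0.075)^9
FV = $33,000.00 × 1.9172387
FV = $63,268.88

FV = PV × (1 + r)^t = $63,268.88


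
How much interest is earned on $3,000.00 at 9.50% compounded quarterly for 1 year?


Compound interest earned = final amount − principal.
A = P(1 + r/n)^(nt) = $3,000.00 × (1 + 0.095/4)^(4 × 1) = $3,295.31
Interest = A − P = $3,295.31 − $3,000.00 = $295.31

Interest = A - P = $295.31


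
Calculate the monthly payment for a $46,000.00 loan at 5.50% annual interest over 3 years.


Loan payment formula: PMT = PV × r / (1 − (1 + r)^(−n))
Monthly rate r = 0.055/12 ≈ 0.00458333, n = 36 months
Denominator: 1 − (1 + 0.055/12)^(−36) = 0.151787
PMT = $46,000.00 × (0.055/12) / 0.151787
PMT = $1,389.01 per month

PMT = PV × r / (1-(1+r)^(-n)) = $1,389.01/month


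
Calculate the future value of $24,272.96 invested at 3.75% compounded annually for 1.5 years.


Compound interest formula: A = P(1 + r/n)^(nt)
A = $24,272.96 × (1 + 0.0375/1)^(1 × 1.5)
Growth factor: (1 + 0.0375/1)^1.5 = 1.0567741
A = $24,272.96 × 1.0567741
A = $25,651.04

A = P(1 + r/n)^(nt) = $25,651.04


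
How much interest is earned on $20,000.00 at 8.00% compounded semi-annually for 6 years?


Compound interest earned = final amount − principal.
A = P(1 + r/n)^(nt) = $20,000.00 × (1 + 0.08/2)^(2 × 6) = $32,020.64
Interest = A − P = $32,020.64 − $20,000.00 = $12,020.64

Interest = A - P = $12,020.64


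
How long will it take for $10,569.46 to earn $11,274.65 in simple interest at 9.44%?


Rearrange the simple interest formula for t:
I = P × r × t  ⇒  t = I / (P × r)
t = $11,274.65 / ($10,569.46 × 0.0944)
t = 11.3

t = I/(P×r) = 11.3 years


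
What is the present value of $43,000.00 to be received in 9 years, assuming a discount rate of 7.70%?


Present value formula: PV = FV / (1 + r)^t
PV = $43,000.00 / (1 + 0.077)^9
PV = $43,000.00 / 1.949581
PV = $22,056.02

PV = FV / (1 + r)^t = $22,056.02


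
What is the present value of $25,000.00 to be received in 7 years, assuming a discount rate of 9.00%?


Present value formula: PV = FV / (1 + r)^t
PV = $25,000.00 / (1 + 0.09)^7
PV = $25,000.00 / 1.828039
PV = $13,675.86

PV = FV / (1 + r)^t = $13,675.86


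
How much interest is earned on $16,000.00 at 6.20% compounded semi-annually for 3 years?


Compound interest earned = final amount − principal.
A = P(1 + r/n)^(nt) = $16,000.00 × (1 + 0.062/2)^(2 × 3) = $19,216.40
Interest = A − P = $19,216.40 − $16,000.00 = $3,216.40

Interest = A - P = $3,216.40


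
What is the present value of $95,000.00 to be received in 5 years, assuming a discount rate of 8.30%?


Present value formula: PV = FV / (1 + r)^t
PV = $95,000.00 / (1 + 0.083)^5
PV = $95,000.00 / 1.489849
PV = $63,764.85

PV = FV / (1 + r)^t = $63,764.85


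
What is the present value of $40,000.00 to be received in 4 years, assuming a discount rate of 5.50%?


Present value formula: PV = FV / (1 + r)^t
PV = $40,000.00 / (1 + 0.055)^4
PV = $40,000.00 / 1.2388247
PV = $32,288.67

PV = FV / (1 + r)^t = $32,288.67


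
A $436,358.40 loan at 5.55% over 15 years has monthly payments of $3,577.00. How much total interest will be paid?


Total paid over the life of the loan = PMT × n.
Total paid = $3,577.00 × 180 = $643,860.00
Total interest = total paid − principal = $643,860.00 − $436,358.40 = $207,501.60

Total interest = (PMT × n) - PV = $207,501.60


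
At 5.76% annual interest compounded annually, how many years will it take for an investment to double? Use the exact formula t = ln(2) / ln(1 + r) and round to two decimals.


Doubling condition: (1 + r)^t = 2
Take ln of both sides: t × ln(1 + r) = ln(2)
t = ln(2) / ln(1 + r)
t = 0.693147 / 0.056002
t = 12.38

t = ln(2) / ln(1 + r) = 12.38 years


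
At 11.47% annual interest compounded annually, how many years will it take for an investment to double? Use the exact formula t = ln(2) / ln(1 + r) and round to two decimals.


Doubling condition: (1 + r)^t = 2
Take ln of both sides: t × ln(1 + r) = ln(2)
t = ln(2) / ln(1 + r)
t = 0.693147 / 0.108585
t = 6.38

t = ln(2) / ln(1 + r) = 6.38 years


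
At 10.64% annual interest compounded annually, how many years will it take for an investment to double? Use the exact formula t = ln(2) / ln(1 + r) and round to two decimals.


Doubling condition: (1 + r)^t = 2
Take ln of both sides: t × ln(1 + r) = ln(2)
t = ln(2) / ln(1 + r)
t = 0.693147 / 0.101112
t = 6.86

t = ln(2) / ln(1 + r) = 6.86 years


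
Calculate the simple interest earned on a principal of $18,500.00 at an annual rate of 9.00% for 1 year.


Simple interest formula: I = P × r × t
I = $18,500.00 × 0.09 × 1
I = $1,665.00

I = P × r × t = $1,665.00


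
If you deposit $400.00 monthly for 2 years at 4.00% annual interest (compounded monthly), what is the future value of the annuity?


Future value of an ordinary annuity: FV = PMT × ((1 + r)^n − 1) / r
Monthly rate r = 0.04/12 ≈ 0.00333333, n = 24
FV = $400.00 × ((1 + 0.04/12)^24 − 1) / (0.04/12)
FV = $400.00 × 24.942888
FV = $9,977.16

FV = PMT × ((1+r)^n - 1)/r = $9,977.16


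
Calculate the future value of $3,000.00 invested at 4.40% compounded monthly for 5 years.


Compound interest formula: A = P(1 + r/n)^(nt)
A = $3,000.00 × (1 + 0.044/12)^(12 × 5)
Growth factor: (1 + 0.044/12)^60 = 1.2455755
A = $3,000.00 × 1.2455755
A = $3,736.73

A = P(1 + r/n)^(nt) = $3,736.73


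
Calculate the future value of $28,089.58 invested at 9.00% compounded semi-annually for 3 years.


Compound interest formula: A = P(1 + r/n)^(nt)
A = $28,089.58 × (1 + 0.09/2)^(2 × 3)
Growth factor: (1 + 0.09/2)^6 = 1.302260
A = $28,089.58 × 1.302260
A = $36,579.94

A = P(1 + r/n)^(nt) = $36,579.94


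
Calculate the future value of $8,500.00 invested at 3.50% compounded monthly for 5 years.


Compound interest formula: A = P(1 + r/n)^(nt)
A = $8,500.00 × (1 + 0.035/12)^(12 × 5)
Growth factor: (1 + 0.035/12)^60 = 1.1909428
A = $8,500.00 × 1.1909428
A = $10,123.01

A = P(1 + r/n)^(nt) = $10,123.01


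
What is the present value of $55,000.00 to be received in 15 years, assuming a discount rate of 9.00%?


Present value formula: PV = FV / (1 + r)^t
PV = $55,000.00 / (1 + 0.09)^15
PV = $55,000.00 / 3.642482
PV = $15,099.59

PV = FV / (1 + r)^t = $15,099.59


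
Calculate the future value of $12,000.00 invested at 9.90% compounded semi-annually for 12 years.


Compound interest formula: A = P(1 + r/n)^(nt)
A = $12,000.00 × (1 + 0.099/2)^(2 × 12)
Growth factor: (1 + 0.099/2)^24 = 3.1884428
A = $12,000.00 × 3.1884428
A = $38,261.31

A = P(1 + r/n)^(nt) = $38,261.31


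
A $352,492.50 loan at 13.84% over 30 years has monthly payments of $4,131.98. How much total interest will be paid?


Total paid over the life of the loan = PMT × n.
Total paid = $4,131.98 × 360 = $1,487,512.80
Total interest = total paid − principal = $1,487,512.80 − $352,492.50 = $1,135,020.30

Total interest = (PMT × n) - PV = $1,135,020.30


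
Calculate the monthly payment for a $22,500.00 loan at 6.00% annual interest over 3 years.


Loan payment formula: PMT = PV × r / (1 − (1 + r)^(−n))
Monthly rate r = 0.06/12 = 0.005, n = 36 months
Denominator: 1 − (1 + 0.06/12)^(−36) = 0.164355
PMT = $22,500.00 × (0.06/12) / 0.164355
PMT = $684.49 per month

PMT = PV × r / (1-(1+r)^(-n)) = $684.49/month


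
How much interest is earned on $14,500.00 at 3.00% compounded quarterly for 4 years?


Compound interest earned = final amount − principal.
A = P(1 + r/n)^(nt) = $14,500.00 × (1 + 0.03/4)^(4 × 4) = $16,341.39
Interest = A − P = $16,341.39 − $14,500.00 = $1,841.39

Interest = A - P = $1,841.39


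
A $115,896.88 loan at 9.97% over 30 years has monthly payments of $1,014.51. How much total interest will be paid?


Total paid over the life of the loan = PMT × n.
Total paid = $1,014.51 × 360 = $365,223.60
Total interest = total paid − principal = $365,223.60 − $115,896.88 = $249,326.72

Total interest = (PMT × n) - PV = $249,326.72


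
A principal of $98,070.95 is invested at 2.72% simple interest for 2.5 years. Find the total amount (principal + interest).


Total amount formula: A = P(1 + rt) = P + P·r·t
Interest: I = P × r × t = $98,070.95 × 0.0272 × 2.5 = $6,668.82
A = P + I = $98,070.95 + $6,668.82 = $104,739.77

A = P + I = P(1 + rt) = $104,739.77


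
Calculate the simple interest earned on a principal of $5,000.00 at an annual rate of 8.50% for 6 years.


Simple interest formula: I = P × r × t
I = $5,000.00 × 0.085 × 6
I = $2,550.00

I = P × r × t = $2,550.00


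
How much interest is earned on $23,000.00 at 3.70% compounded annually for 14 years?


Compound interest earned = final amount − principal.
A = P(1 + r/n)^(nt) = $23,000.00 × (1 + 0.037/1)^(1 × 14) = $38,249.91
Interest = A − P = $38,249.91 − $23,000.00 = $15,249.91

Interest = A - P = $15,249.91


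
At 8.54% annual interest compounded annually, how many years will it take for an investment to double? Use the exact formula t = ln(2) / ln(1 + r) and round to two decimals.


Doubling condition: (1 + r)^t = 2
Take ln of both sides: t × ln(1 + r) = ln(2)
t = ln(2) / ln(1 + r)
t = 0.693147 / 0.081949
t = 8.46

t = ln(2) / ln(1 + r) = 8.46 years


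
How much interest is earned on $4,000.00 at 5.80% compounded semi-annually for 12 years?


Compound interest earned = final amount − principal.
A = P(1 + r/n)^(nt) = $4,000.00 × (1 + 0.058/2)^(2 × 12) = $7,943.81
Interest = A − P = $7,943.81 − $4,000.00 = $3,943.81

Interest = A - P = $3,943.81


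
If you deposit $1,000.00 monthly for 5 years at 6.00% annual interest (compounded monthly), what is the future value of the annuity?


Future value of an ordinary annuity: FV = PMT × ((1 + r)^n − 1) / r
Monthly rate r = 0.06/12 = 0.005, n = 60
FV = $1,000.00 × ((1 + 0.06/12)^60 − 1) / (0.06/12)
FV = $1,000.00 × 69.770031
FV = $69,770.03

FV = PMT × ((1+r)^n - 1)/r = $69,770.03


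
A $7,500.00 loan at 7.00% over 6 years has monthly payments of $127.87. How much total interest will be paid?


Total paid over the life of the loan = PMT × n.
Total paid = $127.87 × 72 = $9,206.64
Total interest = total paid − principal = $9,206.64 − $7,500.00 = $1,706.64

Total interest = (PMT × n) - PV = $1,706.64


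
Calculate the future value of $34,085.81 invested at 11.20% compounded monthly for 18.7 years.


Compound interest formula: A = P(1 + r/n)^(nt)
A = $34,085.81 × (1 + 0.112/12)^(12 × 18.7)
Growth factor: (1 + 0.112/12)^224.4 = 8.042070
A = $34,085.81 × 8.042070
A = $274,120.47

A = P(1 + r/n)^(nt) = $274,120.47


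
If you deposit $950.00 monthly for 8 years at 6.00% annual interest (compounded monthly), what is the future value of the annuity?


Future value of an ordinary annuity: FV = PMT × ((1 + r)^n − 1) / r
Monthly rate r = 0.06/12 = 0.005, n = 96
FV = $950.00 × ((1 + 0.06/12)^96 − 1) / (0.06/12)
FV = $950.00 × 122.828542
FV = $116,687.11

FV = PMT × ((1+r)^n - 1)/r = $116,687.11


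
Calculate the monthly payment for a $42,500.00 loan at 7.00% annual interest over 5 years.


Loan payment formula: PMT = PV × r / (1 − (1 + r)^(−n))
Monthly rate r = 0.07/12 ≈ 0.00583333, n = 60 months
Denominator: 1 − (1 + 0.07/12)^(−60) = 0.294595
PMT = $42,500.00 × (0.07/12) / 0.294595
PMT = $841.55 per month

PMT = PV × r / (1-(1+r)^(-n)) = $841.55/month


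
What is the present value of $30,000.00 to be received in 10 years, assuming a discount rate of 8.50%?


Present value formula: PV = FV / (1 + r)^t
PV = $30,000.00 / (1 + 0.085)^10
PV = $30,000.00 / 2.2609834
PV = $13,268.56

PV = FV / (1 + r)^t = $13,268.56


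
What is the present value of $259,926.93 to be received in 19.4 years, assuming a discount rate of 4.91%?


Present value formula: PV = FV / (1 + r)^t
PV = $259,926.93 / (1 + 0.0491)^19.4
PV = $259,926.93 / 2.5342392
PV = $102,566.06

PV = FV / (1 + r)^t = $102,566.06


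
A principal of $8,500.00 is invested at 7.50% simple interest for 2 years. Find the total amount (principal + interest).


Total amount formula: A = P(1 + rt) = P + P·r·t
Interest: I = P × r × t = $8,500.00 × 0.075 × 2 = $1,275.00
A = P + I = $8,500.00 + $1,275.00 = $9,775.00

A = P + I = P(1 + rt) = $9,775.00


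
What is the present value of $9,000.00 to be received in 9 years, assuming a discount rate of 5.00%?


Present value formula: PV = FV / (1 + r)^t
PV = $9,000.00 / (1 + 0.05)^9
PV = $9,000.00 / 1.551328
PV = $5,801.48

PV = FV / (1 + r)^t = $5,801.48


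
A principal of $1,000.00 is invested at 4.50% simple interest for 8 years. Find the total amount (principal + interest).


Total amount formula: A = P(1 + rt) = P + P·r·t
Interest: I = P × r × t = $1,000.00 × 0.045 × 8 = $360.00
A = P + I = $1,000.00 + $360.00 = $1,360.00

A = P + I = P(1 + rt) = $1,360.00
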